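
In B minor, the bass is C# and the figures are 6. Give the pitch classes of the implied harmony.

C#, E, A

The written figures 6 are shorthand for 6/3: the 3 is implied.
A third above C# in this key is E.
A sixth above C# in this key is A.
Together with the bass C#, this spells A major in first inversion.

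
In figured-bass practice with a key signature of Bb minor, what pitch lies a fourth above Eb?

Counting 3 letter steps above Eb lands on A; in Bb minor, that letter is Ab.

Ab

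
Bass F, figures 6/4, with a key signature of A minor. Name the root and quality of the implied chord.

B diminished

The figures 6/4 indicate a triad in second inversion.
In second inversion the root lies a fourth above the bass: a fourth above F in A minor is B.
The chord tones are F, B, D, giving B diminished.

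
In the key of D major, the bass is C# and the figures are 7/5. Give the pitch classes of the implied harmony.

The written figures 7/5 are shorthand for 7/5/3: the 3 is implied.
A third above C# in this key is E.
A fifth above C# in this key is G.
A seventh above C# in this key is B.
Together with the bass C#, this spells C# half-diminished seventh in root position.

C#, E, G, B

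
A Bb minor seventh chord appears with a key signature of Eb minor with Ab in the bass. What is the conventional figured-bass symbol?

Ab is the seventh of Bb minor seventh, so the chord is in third inversion.
A seventh chord in third inversion is figured 6/4/2, conventionally abbreviated 4/2.

4/2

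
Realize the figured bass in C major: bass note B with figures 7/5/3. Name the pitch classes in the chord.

A third above B in this key is D.
A fifth above B in this key is F.
A seventh above B in this key is A.
Together with the bass B, this spells B half-diminished seventh in root position.

B, D, F, A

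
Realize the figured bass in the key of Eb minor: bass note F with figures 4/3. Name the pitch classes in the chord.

F, Ab, Bb, Db

The written figures 4/3 are shorthand for 6/4/3: the 6 is implied.
A third above F in this key is Ab.
A fourth above F in this key is Bb.
A sixth above F in this key is Db.
Together with the bass F, this spells Bb minor seventh in second inversion.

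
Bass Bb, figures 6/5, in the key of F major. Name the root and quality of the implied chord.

The figures 6/5 indicate a seventh chord in first inversion.
In first inversion the root lies a sixth above the bass: a sixth above Bb in F major is G.
The chord tones are Bb, D, F, G, giving G minor seventh.

G minor seventh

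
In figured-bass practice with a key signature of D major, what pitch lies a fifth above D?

Counting 4 letter steps above D lands on A; in D major, that letter is A.

A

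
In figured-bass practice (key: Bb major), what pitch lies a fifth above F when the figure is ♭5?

Counting 4 letter steps above F lands on C; in Bb major, that letter is C.
The b5 figure lowers it a semitone, giving Cb.

Cb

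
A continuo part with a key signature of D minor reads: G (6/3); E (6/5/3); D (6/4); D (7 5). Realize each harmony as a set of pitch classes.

G, Bb, E | E, G, Bb, C | D, G, Bb | D, F, A, C

G (6/3): G, Bb, E.
E (6/5/3): E, G, Bb, C.
D (6/4): D, G, Bb.
D (7/5/3): D, F, A, C.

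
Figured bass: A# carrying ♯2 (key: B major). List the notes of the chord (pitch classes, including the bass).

The written figures ♯2 are shorthand for 6/4/2: the 6/4 are implied.
A second above A# in this key is B, raised to B# by the sharp.
A fourth above A# in this key is D#.
A sixth above A# in this key is F#.
Together with the bass A#, this spells B# half-diminished seventh in third inversion.

A#, B#, D#, F#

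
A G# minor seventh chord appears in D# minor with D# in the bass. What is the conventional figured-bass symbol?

D# is the fifth of G# minor seventh, so the chord is in second inversion.
A seventh chord in second inversion is figured 6/4/3, conventionally abbreviated 4/3.

4/3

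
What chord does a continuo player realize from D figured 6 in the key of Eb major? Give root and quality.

Bb major

The figures 6 indicate a triad in first inversion.
In first inversion the root lies a sixth above the bass: a sixth above D in Eb major is Bb.
The chord tones are D, F, Bb, giving Bb major.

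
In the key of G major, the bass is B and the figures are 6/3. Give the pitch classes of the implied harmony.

B, D, G

A third above B in this key is D.
A sixth above B in this key is G.
Together with the bass B, this spells G major in first inversion.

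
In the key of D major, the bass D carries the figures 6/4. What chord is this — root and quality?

G major

The figures 6/4 indicate a triad in second inversion.
In second inversion the root lies a fourth above the bass: a fourth above D in D major is G.
The chord tones are D, G, B, giving G major.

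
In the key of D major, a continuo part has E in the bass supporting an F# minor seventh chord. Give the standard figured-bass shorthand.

E is the seventh of F# minor seventh, so the chord is in third inversion.
A seventh chord in third inversion is figured 6/4/2, conventionally abbreviated 4/2.

4/2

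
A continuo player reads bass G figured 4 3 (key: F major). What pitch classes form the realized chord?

G, Bb, C, E

The written figures 4 3 are shorthand for 6/4/3: the 6 is implied.
A third above G in this key is Bb.
A fourth above G in this key is C.
A sixth above G in this key is E.
Together with the bass G, this spells C dominant seventh in second inversion.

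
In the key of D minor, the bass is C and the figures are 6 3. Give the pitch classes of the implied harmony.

A third above C in this key is E.
A sixth above C in this key is A.
Together with the bass C, this spells A minor in first inversion.

C, E, A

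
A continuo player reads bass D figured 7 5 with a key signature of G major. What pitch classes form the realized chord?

The written figures 7 5 are shorthand for 7/5/3: the 3 is implied.
A third above D in this key is F#.
A fifth above D in this key is A.
A seventh above D in this key is C.
Together with the bass D, this spells D dominant seventh in root position.

D, F#, A, C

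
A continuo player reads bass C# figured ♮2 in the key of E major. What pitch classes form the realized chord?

The written figures ♮2 are shorthand for 6/4/2: the 6/4 are implied.
A second above C# in this key is D#, made natural (D) by the ♮ figure.
A fourth above C# in this key is F#.
A sixth above C# in this key is A.
Together with the bass C#, this spells D major seventh in third inversion.

C#, D, F#, A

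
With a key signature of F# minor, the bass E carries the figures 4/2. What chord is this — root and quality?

F# minor seventh

The figures 4/2 indicate a seventh chord in third inversion.
In third inversion the root lies a second above the bass: a second above E in F# minor is F#.
The chord tones are E, F#, A, C#, giving F# minor seventh.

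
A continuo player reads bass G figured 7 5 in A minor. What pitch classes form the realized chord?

The written figures 7 5 are shorthand for 7/5/3: the 3 is implied.
A third above G in this key is B.
A fifth above G in this key is D.
A seventh above G in this key is F.
Together with the bass G, this spells G dominant seventh in root position.

G, B, D, F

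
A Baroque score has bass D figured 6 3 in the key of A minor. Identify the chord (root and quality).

The figures 6 3 indicate a triad in first inversion.
In first inversion the root lies a sixth above the bass: a sixth above D in A minor is B.
The chord tones are D, F, B, giving B diminished.

B diminished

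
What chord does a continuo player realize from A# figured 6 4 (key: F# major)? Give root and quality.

D# minor

The figures 6 4 indicate a triad in second inversion.
In second inversion the root lies a fourth above the bass: a fourth above A# in F# major is D#.
The chord tones are A#, D#, F#, giving D# minor.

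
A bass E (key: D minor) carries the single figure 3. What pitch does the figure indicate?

Counting 2 letter steps above E lands on G; in D minor, that letter is G.

G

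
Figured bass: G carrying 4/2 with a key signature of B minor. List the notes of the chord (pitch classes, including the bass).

G, A, C#, E

The written figures 4/2 are shorthand for 6/4/2: the 6 is implied.
A second above G in this key is A.
A fourth above G in this key is C#.
A sixth above G in this key is E.
Together with the bass G, this spells A dominant seventh in third inversion.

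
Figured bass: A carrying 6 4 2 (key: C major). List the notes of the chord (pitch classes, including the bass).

A second above A in this key is B.
A fourth above A in this key is D.
A sixth above A in this key is F.
Together with the bass A, this spells B half-diminished seventh in third inversion.

A, B, D, F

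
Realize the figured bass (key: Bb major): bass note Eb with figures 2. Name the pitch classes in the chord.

The written figures 2 are shorthand for 6/4/2: the 6/4 are implied.
A second above Eb in this key is F.
A fourth above Eb in this key is A.
A sixth above Eb in this key is C.
Together with the bass Eb, this spells F dominant seventh in third inversion.

Eb, F, A, C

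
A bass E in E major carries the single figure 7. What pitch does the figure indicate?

D#

Counting 6 letter steps above E lands on D; in E major, that letter is D#.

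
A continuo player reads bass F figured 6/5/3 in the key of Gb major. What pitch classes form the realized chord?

A third above F in this key is Ab.
A fifth above F in this key is Cb.
A sixth above F in this key is Db.
Together with the bass F, this spells Db dominant seventh in first inversion.

F, Ab, Cb, Db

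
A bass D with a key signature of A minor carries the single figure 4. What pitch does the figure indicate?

G

Counting 3 letter steps above D lands on G; in A minor, that letter is G.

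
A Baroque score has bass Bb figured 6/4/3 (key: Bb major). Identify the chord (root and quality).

Eb major seventh

The figures 6/4/3 indicate a seventh chord in second inversion.
In second inversion the root lies a fourth above the bass: a fourth above Bb in Bb major is Eb.
The chord tones are Bb, D, Eb, G, giving Eb major seventh.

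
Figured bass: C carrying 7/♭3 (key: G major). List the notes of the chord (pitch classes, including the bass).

The written figures 7/♭3 are shorthand for 7/5/3: the 5 is implied.
A third above C in this key is E, lowered to Eb by the flat.
A fifth above C in this key is G.
A seventh above C in this key is B.
Together with the bass C, this spells C minor-major seventh in root position.

C, Eb, G, B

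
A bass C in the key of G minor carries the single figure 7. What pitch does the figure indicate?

Bb

Counting 6 letter steps above C lands on B; in G minor, that letter is Bb.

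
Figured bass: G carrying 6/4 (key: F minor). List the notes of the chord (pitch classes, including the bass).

G, C, Eb

A fourth above G in this key is C.
A sixth above G in this key is Eb.
Together with the bass G, this spells C minor in second inversion.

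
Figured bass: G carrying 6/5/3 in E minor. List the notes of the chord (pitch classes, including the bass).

G, B, D, E

A third above G in this key is B.
A fifth above G in this key is D.
A sixth above G in this key is E.
Together with the bass G, this spells E minor seventh in first inversion.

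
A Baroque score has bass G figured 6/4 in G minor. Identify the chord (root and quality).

C minor

The figures 6/4 indicate a triad in second inversion.
In second inversion the root lies a fourth above the bass: a fourth above G in G minor is C.
The chord tones are G, C, Eb, giving C minor.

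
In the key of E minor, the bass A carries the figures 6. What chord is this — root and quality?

The figures 6 indicate a triad in first inversion.
In first inversion the root lies a sixth above the bass: a sixth above A in E minor is F#.
The chord tones are A, C, F#, giving F# diminished.

F# diminished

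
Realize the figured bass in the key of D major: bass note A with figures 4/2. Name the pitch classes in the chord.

A, B, D, F#

The written figures 4/2 are shorthand for 6/4/2: the 6 is implied.
A second above A in this key is B.
A fourth above A in this key is D.
A sixth above A in this key is F#.
Together with the bass A, this spells B minor seventh in third inversion.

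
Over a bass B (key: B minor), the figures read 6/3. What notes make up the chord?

B, D, G

A third above B in this key is D.
A sixth above B in this key is G.
Together with the bass B, this spells G major in first inversion.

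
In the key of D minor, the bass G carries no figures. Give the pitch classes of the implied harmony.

G, Bb, D

An unfigured bass implies 5/3.
A third above G in this key is Bb.
A fifth above G in this key is D.
Together with the bass G, this spells G minor in root position.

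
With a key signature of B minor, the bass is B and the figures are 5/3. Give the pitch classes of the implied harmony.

A third above B in this key is D.
A fifth above B in this key is F#.
Together with the bass B, this spells B minor in root position.

B, D, F#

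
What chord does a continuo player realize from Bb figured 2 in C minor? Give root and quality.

The figures 2 indicate a seventh chord in third inversion.
In third inversion the root lies a second above the bass: a second above Bb in C minor is C.
The chord tones are Bb, C, Eb, G, giving C minor seventh.

C minor seventh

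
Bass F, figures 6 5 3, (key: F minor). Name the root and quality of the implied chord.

Db major seventh

The figures 6 5 3 indicate a seventh chord in first inversion.
In first inversion the root lies a sixth above the bass: a sixth above F in F minor is Db.
The chord tones are F, Ab, C, Db, giving Db major seventh.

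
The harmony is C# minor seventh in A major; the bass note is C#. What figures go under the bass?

7

C# is the root of C# minor seventh, so the chord is in root position.
A seventh chord in root position is figured 7/5/3, conventionally abbreviated 7.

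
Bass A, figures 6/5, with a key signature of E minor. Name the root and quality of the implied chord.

F# half-diminished seventh

The figures 6/5 indicate a seventh chord in first inversion.
In first inversion the root lies a sixth above the bass: a sixth above A in E minor is F#.
The chord tones are A, C, E, F#, giving F# half-diminished seventh.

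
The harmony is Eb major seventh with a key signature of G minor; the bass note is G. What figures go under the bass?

G is the third of Eb major seventh, so the chord is in first inversion.
A seventh chord in first inversion is figured 6/5/3, conventionally abbreviated 6/5.

6/5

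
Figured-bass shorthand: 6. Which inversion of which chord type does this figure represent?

triad, first inversion

6 is shorthand for 6/3.
Intervals of 6/3 above the bass form a triad; the bass is the third, so this is first inversion.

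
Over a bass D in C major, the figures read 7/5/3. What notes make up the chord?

A third above D in this key is F.
A fifth above D in this key is A.
A seventh above D in this key is C.
Together with the bass D, this spells D minor seventh in root position.

D, F, A, C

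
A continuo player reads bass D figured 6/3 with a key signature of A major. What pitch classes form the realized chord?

D, F#, B

A third above D in this key is F#.
A sixth above D in this key is B.
Together with the bass D, this spells B minor in first inversion.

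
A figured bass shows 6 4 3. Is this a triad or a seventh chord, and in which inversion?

seventh chord, second inversion

Intervals of 6/4/3 above the bass form a seventh chord; the bass is the fifth, so this is second inversion.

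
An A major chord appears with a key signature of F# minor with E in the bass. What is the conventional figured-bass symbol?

6/4

E is the fifth of A major, so the chord is in second inversion.
A triad in second inversion is figured 6/4, conventionally abbreviated 6/4.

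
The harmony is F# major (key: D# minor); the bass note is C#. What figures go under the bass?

C# is the fifth of F# major, so the chord is in second inversion.
A triad in second inversion is figured 6/4, conventionally abbreviated 6/4.

6/4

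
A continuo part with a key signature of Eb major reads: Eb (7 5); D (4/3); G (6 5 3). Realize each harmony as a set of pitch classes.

Eb (7/5/3): Eb, G, Bb, D.
D (6/4/3): D, F, G, Bb.
G (6/5/3): G, Bb, D, Eb.

Eb, G, Bb, D | D, F, G, Bb | G, Bb, D, Eb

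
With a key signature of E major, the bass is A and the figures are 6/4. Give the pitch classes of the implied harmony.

A fourth above A in this key is D#.
A sixth above A in this key is F#.
Together with the bass A, this spells D# diminished in second inversion.

A, D#, F#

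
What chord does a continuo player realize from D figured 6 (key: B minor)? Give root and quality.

The figures 6 indicate a triad in first inversion.
In first inversion the root lies a sixth above the bass: a sixth above D in B minor is B.
The chord tones are D, F#, B, giving B minor.

B minor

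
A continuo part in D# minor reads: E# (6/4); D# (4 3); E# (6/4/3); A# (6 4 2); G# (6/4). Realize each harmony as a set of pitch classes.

E# (6/4): E#, A#, C#.
D# (6/4/3): D#, F#, G#, B.
E# (6/4/3): E#, G#, A#, C#.
A# (6/4/2): A#, B, D#, F#.
G# (6/4): G#, C#, E#.

E#, A#, C# | D#, F#, G#, B | E#, G#, A#, C# | A#, B, D#, F# | G#, C#, E#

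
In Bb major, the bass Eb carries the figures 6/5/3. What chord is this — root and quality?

The figures 6/5/3 indicate a seventh chord in first inversion.
In first inversion the root lies a sixth above the bass: a sixth above Eb in Bb major is C.
The chord tones are Eb, G, Bb, C, giving C minor seventh.

C minor seventh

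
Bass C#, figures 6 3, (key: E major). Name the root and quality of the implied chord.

A major

The figures 6 3 indicate a triad in first inversion.
In first inversion the root lies a sixth above the bass: a sixth above C# in E major is A.
The chord tones are C#, E, A, giving A major.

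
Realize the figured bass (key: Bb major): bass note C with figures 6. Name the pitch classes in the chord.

C, Eb, A

The written figures 6 are shorthand for 6/3: the 3 is implied.
A third above C in this key is Eb.
A sixth above C in this key is A.
Together with the bass C, this spells A diminished in first inversion.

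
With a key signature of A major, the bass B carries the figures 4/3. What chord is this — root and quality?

The figures 4/3 indicate a seventh chord in second inversion.
In second inversion the root lies a fourth above the bass: a fourth above B in A major is E.
The chord tones are B, D, E, G#, giving E dominant seventh.

E dominant seventh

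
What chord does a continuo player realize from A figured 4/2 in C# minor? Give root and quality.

The figures 4/2 indicate a seventh chord in third inversion.
In third inversion the root lies a second above the bass: a second above A in C# minor is B.
The chord tones are A, B, D#, F#, giving B dominant seventh.

B dominant seventh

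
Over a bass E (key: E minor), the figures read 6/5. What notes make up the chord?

E, G, B, C

The written figures 6/5 are shorthand for 6/5/3: the 3 is implied.
A third above E in this key is G.
A fifth above E in this key is B.
A sixth above E in this key is C.
Together with the bass E, this spells C major seventh in first inversion.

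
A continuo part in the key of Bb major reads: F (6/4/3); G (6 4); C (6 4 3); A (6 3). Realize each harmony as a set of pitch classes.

F, A, Bb, D | G, C, Eb | C, Eb, F, A | A, C, F

F (6/4/3): F, A, Bb, D.
G (6/4): G, C, Eb.
C (6/4/3): C, Eb, F, A.
A (6/3): A, C, F.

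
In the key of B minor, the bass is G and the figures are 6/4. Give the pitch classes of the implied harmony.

A fourth above G in this key is C#.
A sixth above G in this key is E.
Together with the bass G, this spells C# diminished in second inversion.

G, C#, E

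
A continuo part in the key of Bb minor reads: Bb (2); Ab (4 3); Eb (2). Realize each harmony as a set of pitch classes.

Bb, C, Eb, Gb | Ab, C, Db, F | Eb, F, Ab, C

Bb (6/4/2): Bb, C, Eb, Gb.
Ab (6/4/3): Ab, C, Db, F.
Eb (6/4/2): Eb, F, Ab, C.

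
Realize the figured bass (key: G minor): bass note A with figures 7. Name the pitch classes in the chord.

A, C, Eb, G

The written figures 7 are shorthand for 7/5/3: the 5/3 are implied.
A third above A in this key is C.
A fifth above A in this key is Eb.
A seventh above A in this key is G.
Together with the bass A, this spells A half-diminished seventh in root position.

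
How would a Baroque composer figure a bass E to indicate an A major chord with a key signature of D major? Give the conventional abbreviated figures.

E is the fifth of A major, so the chord is in second inversion.
A triad in second inversion is figured 6/4, conventionally abbreviated 6/4.

6/4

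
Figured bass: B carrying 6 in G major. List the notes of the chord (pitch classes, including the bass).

The written figures 6 are shorthand for 6/3: the 3 is implied.
A third above B in this key is D.
A sixth above B in this key is G.
Together with the bass B, this spells G major in first inversion.

B, D, G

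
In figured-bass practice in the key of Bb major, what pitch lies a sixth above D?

Counting 5 letter steps above D lands on B; in Bb major, that letter is Bb.

Bb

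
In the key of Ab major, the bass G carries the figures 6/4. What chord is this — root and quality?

C minor

The figures 6/4 indicate a triad in second inversion.
In second inversion the root lies a fourth above the bass: a fourth above G in Ab major is C.
The chord tones are G, C, Eb, giving C minor.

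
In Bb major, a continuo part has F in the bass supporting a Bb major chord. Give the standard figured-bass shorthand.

F is the fifth of Bb major, so the chord is in second inversion.
A triad in second inversion is figured 6/4, conventionally abbreviated 6/4.

6/4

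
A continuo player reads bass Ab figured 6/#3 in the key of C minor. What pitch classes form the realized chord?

Ab, C#, F

A third above Ab in this key is C, raised to C# by the sharp.
A sixth above Ab in this key is F.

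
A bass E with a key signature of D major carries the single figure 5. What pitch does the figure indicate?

B

Counting 4 letter steps above E lands on B; in D major, that letter is B.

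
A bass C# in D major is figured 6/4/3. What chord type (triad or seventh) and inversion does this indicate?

Intervals of 6/4/3 above the bass form a seventh chord; the bass is the fifth, so this is second inversion.

seventh chord, second inversion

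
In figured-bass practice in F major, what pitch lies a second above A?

Counting 1 letter step above A lands on B; in F major, that letter is Bb.

Bb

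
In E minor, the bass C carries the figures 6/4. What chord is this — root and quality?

F# diminished

The figures 6/4 indicate a triad in second inversion.
In second inversion the root lies a fourth above the bass: a fourth above C in E minor is F#.
The chord tones are C, F#, A, giving F# diminished.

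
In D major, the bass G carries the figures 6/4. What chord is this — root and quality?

C# diminished

The figures 6/4 indicate a triad in second inversion.
In second inversion the root lies a fourth above the bass: a fourth above G in D major is C#.
The chord tones are G, C#, E, giving C# diminished.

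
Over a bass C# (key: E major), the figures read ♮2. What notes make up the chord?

The written figures ♮2 are shorthand for 6/4/2: the 6/4 are implied.
A second above C# in this key is D#, made natural (D) by the ♮ figure.
A fourth above C# in this key is F#.
A sixth above C# in this key is A.
Together with the bass C#, this spells D major seventh in third inversion.

C#, D, F#, A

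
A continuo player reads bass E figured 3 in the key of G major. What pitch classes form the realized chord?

The written figures 3 are shorthand for 5/3: the 5 is implied.
A third above E in this key is G.
A fifth above E in this key is B.
Together with the bass E, this spells E minor in root position.

E, G, B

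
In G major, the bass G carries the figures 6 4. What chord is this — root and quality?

C major

The figures 6 4 indicate a triad in second inversion.
In second inversion the root lies a fourth above the bass: a fourth above G in G major is C.
The chord tones are G, C, E, giving C major.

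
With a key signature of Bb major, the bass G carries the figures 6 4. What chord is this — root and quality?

The figures 6 4 indicate a triad in second inversion.
In second inversion the root lies a fourth above the bass: a fourth above G in Bb major is C.
The chord tones are G, C, Eb, giving C minor.

C minor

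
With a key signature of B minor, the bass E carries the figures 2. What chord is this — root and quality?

The figures 2 indicate a seventh chord in third inversion.
In third inversion the root lies a second above the bass: a second above E in B minor is F#.
The chord tones are E, F#, A, C#, giving F# minor seventh.

F# minor seventh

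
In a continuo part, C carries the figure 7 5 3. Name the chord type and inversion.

seventh chord, root position

Intervals of 7/5/3 above the bass form a seventh chord; the bass is the root, so this is root position.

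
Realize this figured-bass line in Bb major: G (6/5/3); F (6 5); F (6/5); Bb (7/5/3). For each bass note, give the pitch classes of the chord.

G, Bb, D, Eb | F, A, C, D | F, A, C, D | Bb, D, F, A

G (6/5/3): G, Bb, D, Eb.
F (6/5/3): F, A, C, D.
F (6/5/3): F, A, C, D.
Bb (7/5/3): Bb, D, F, A.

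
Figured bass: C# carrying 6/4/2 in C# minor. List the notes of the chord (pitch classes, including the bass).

A second above C# in this key is D#.
A fourth above C# in this key is F#.
A sixth above C# in this key is A.
Together with the bass C#, this spells D# half-diminished seventh in third inversion.

C#, D#, F#, A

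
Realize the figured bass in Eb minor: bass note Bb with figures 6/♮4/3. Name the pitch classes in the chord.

Bb, Db, E, Gb

A third above Bb in this key is Db.
A fourth above Bb in this key is Eb, made natural (E) by the ♮ figure.
A sixth above Bb in this key is Gb.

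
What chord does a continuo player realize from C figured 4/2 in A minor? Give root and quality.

The figures 4/2 indicate a seventh chord in third inversion.
In third inversion the root lies a second above the bass: a second above C in A minor is D.
The chord tones are C, D, F, A, giving D minor seventh.

D minor seventh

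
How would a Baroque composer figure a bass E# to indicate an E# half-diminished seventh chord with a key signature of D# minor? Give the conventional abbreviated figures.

E# is the root of E# half-diminished seventh, so the chord is in root position.
A seventh chord in root position is figured 7/5/3, conventionally abbreviated 7.

7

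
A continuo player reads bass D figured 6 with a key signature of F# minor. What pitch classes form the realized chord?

D, F#, B

The written figures 6 are shorthand for 6/3: the 3 is implied.
A third above D in this key is F#.
A sixth above D in this key is B.
Together with the bass D, this spells B minor in first inversion.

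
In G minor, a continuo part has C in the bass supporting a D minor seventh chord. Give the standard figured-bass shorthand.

C is the seventh of D minor seventh, so the chord is in third inversion.
A seventh chord in third inversion is figured 6/4/2, conventionally abbreviated 4/2.

4/2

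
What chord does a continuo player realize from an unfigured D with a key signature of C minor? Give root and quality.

An unfigured bass indicates a triad in root position.
In root position the bass is the root, so the root is D.
The chord tones are D, F, Ab, giving D diminished.

D diminished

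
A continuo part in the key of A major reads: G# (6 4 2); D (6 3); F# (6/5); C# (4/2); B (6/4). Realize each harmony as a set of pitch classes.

G# (6/4/2): G#, A, C#, E.
D (6/3): D, F#, B.
F# (6/5/3): F#, A, C#, D.
C# (6/4/2): C#, D, F#, A.
B (6/4): B, E, G#.

G#, A, C#, E | D, F#, B | F#, A, C#, D | C#, D, F#, A | B, E, G#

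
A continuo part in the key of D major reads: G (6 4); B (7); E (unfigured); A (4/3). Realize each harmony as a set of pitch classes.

G (6/4): G, C#, E.
B (7/5/3): B, D, F#, A.
E (5/3): E, G, B.
A (6/4/3): A, C#, D, F#.

G, C#, E | B, D, F#, A | E, G, B | A, C#, D, F#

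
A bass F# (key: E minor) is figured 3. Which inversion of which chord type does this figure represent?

triad, root position

3 is shorthand for 5/3.
Intervals of 5/3 above the bass form a triad; the bass is the root, so this is root position.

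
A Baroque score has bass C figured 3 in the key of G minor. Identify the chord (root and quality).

C minor

The figures 3 indicate a triad in root position.
In root position the bass is the root, so the root is C.
The chord tones are C, Eb, G, giving C minor.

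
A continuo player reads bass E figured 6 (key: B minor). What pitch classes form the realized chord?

E, G, C#

The written figures 6 are shorthand for 6/3: the 3 is implied.
A third above E in this key is G.
A sixth above E in this key is C#.
Together with the bass E, this spells C# diminished in first inversion.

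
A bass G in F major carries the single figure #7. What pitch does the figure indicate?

F#

Counting 6 letter steps above G lands on F; in F major, that letter is F.
The #7 figure raises it a semitone, giving F#.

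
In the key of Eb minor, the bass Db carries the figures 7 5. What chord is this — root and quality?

Db dominant seventh

The figures 7 5 indicate a seventh chord in root position.
In root position the bass is the root, so the root is Db.
The chord tones are Db, F, Ab, Cb, giving Db dominant seventh.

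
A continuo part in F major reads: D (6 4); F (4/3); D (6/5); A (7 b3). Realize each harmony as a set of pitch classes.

D (6/4): D, G, Bb.
F (6/4/3): F, A, Bb, D.
D (6/5/3): D, F, A, Bb.
A (7/5/b3): A, Cb, E, G.

D, G, Bb | F, A, Bb, D | D, F, A, Bb | A, Cb, E, G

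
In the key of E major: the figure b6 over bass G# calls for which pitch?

Counting 5 letter steps above G# lands on E; in E major, that letter is E.
The b6 figure lowers it a semitone, giving Eb.

Eb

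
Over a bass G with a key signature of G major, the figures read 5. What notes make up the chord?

The written figures 5 are shorthand for 5/3: the 3 is implied.
A third above G in this key is B.
A fifth above G in this key is D.
Together with the bass G, this spells G major in root position.

G, B, D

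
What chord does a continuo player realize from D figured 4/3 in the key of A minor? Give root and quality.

The figures 4/3 indicate a seventh chord in second inversion.
In second inversion the root lies a fourth above the bass: a fourth above D in A minor is G.
The chord tones are D, F, G, B, giving G dominant seventh.

G dominant seventh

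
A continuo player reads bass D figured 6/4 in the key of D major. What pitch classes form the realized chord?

D, G, B

A fourth above D in this key is G.
A sixth above D in this key is B.
Together with the bass D, this spells G major in second inversion.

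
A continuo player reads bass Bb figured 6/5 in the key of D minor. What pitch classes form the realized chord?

The written figures 6/5 are shorthand for 6/5/3: the 3 is implied.
A third above Bb in this key is D.
A fifth above Bb in this key is F.
A sixth above Bb in this key is G.
Together with the bass Bb, this spells G minor seventh in first inversion.

Bb, D, F, G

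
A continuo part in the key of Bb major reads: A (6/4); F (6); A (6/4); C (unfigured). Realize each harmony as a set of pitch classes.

A, D, F | F, A, D | A, D, F | C, Eb, G

A (6/4): A, D, F.
F (6/3): F, A, D.
A (6/4): A, D, F.
C (5/3): C, Eb, G.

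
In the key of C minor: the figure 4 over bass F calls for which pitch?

Bb

Counting 3 letter steps above F lands on B; in C minor, that letter is Bb.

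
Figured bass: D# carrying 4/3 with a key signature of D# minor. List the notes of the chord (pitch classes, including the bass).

The written figures 4/3 are shorthand for 6/4/3: the 6 is implied.
A third above D# in this key is F#.
A fourth above D# in this key is G#.
A sixth above D# in this key is B.
Together with the bass D#, this spells G# minor seventh in second inversion.

D#, F#, G#, B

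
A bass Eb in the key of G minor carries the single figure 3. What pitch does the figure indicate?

Counting 2 letter steps above Eb lands on G; in G minor, that letter is G.

G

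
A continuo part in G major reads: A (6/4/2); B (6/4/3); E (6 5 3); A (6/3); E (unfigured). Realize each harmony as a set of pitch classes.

A, B, D, F# | B, D, E, G | E, G, B, C | A, C, F# | E, G, B

A (6/4/2): A, B, D, F#.
B (6/4/3): B, D, E, G.
E (6/5/3): E, G, B, C.
A (6/3): A, C, F#.
E (5/3): E, G, B.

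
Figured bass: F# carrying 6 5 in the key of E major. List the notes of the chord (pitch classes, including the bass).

F#, A, C#, D#

The written figures 6 5 are shorthand for 6/5/3: the 3 is implied.
A third above F# in this key is A.
A fifth above F# in this key is C#.
A sixth above F# in this key is D#.
Together with the bass F#, this spells D# half-diminished seventh in first inversion.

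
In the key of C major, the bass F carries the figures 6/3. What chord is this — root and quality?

The figures 6/3 indicate a triad in first inversion.
In first inversion the root lies a sixth above the bass: a sixth above F in C major is D.
The chord tones are F, A, D, giving D minor.

D minor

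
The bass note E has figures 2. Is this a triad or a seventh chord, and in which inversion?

seventh chord, third inversion

2 is shorthand for 6/4/2.
Intervals of 6/4/2 above the bass form a seventh chord; the bass is the seventh, so this is third inversion.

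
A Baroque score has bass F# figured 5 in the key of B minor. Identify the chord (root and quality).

The figures 5 indicate a triad in root position.
In root position the bass is the root, so the root is F#.
The chord tones are F#, A, C#, giving F# minor.

F# minor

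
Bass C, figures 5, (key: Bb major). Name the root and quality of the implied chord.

The figures 5 indicate a triad in root position.
In root position the bass is the root, so the root is C.
The chord tones are C, Eb, G, giving C minor.

C minor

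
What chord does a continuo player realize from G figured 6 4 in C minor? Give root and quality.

The figures 6 4 indicate a triad in second inversion.
In second inversion the root lies a fourth above the bass: a fourth above G in C minor is C.
The chord tones are G, C, Eb, giving C minor.

C minor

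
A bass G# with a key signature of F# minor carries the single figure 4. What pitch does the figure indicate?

Counting 3 letter steps above G# lands on C; in F# minor, that letter is C#.

C#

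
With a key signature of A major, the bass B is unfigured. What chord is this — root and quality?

B minor

An unfigured bass indicates a triad in root position.
In root position the bass is the root, so the root is B.
The chord tones are B, D, F#, giving B minor.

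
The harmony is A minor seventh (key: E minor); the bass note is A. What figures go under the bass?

7

A is the root of A minor seventh, so the chord is in root position.
A seventh chord in root position is figured 7/5/3, conventionally abbreviated 7.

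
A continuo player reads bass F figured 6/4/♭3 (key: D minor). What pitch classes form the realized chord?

A third above F in this key is A, lowered to Ab by the flat.
A fourth above F in this key is Bb.
A sixth above F in this key is D.
Together with the bass F, this spells Bb dominant seventh in second inversion.

F, Ab, Bb, D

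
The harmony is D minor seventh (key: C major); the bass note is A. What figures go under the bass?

4/3

A is the fifth of D minor seventh, so the chord is in second inversion.
A seventh chord in second inversion is figured 6/4/3, conventionally abbreviated 4/3.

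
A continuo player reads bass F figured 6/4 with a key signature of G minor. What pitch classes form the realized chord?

A fourth above F in this key is Bb.
A sixth above F in this key is D.
Together with the bass F, this spells Bb major in second inversion.

F, Bb, D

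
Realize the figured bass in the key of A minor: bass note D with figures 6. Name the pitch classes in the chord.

D, F, B

The written figures 6 are shorthand for 6/3: the 3 is implied.
A third above D in this key is F.
A sixth above D in this key is B.
Together with the bass D, this spells B diminished in first inversion.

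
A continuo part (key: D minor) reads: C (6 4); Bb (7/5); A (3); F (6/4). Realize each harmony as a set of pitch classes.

C, F, A | Bb, D, F, A | A, C, E | F, Bb, D

C (6/4): C, F, A.
Bb (7/5/3): Bb, D, F, A.
A (5/3): A, C, E.
F (6/4): F, Bb, D.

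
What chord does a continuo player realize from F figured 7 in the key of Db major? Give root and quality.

F minor seventh

The figures 7 indicate a seventh chord in root position.
In root position the bass is the root, so the root is F.
The chord tones are F, Ab, C, Eb, giving F minor seventh.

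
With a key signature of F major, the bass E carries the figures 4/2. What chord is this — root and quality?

F major seventh

The figures 4/2 indicate a seventh chord in third inversion.
In third inversion the root lies a second above the bass: a second above E in F major is F.
The chord tones are E, F, A, C, giving F major seventh.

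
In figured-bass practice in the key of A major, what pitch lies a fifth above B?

F#

Counting 4 letter steps above B lands on F; in A major, that letter is F#.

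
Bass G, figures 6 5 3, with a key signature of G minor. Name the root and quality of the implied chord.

Eb major seventh

The figures 6 5 3 indicate a seventh chord in first inversion.
In first inversion the root lies a sixth above the bass: a sixth above G in G minor is Eb.
The chord tones are G, Bb, D, Eb, giving Eb major seventh.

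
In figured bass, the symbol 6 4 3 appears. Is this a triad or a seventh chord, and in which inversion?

seventh chord, second inversion

Intervals of 6/4/3 above the bass form a seventh chord; the bass is the fifth, so this is second inversion.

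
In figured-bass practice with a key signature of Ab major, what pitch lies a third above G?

Counting 2 letter steps above G lands on B; in Ab major, that letter is Bb.

Bb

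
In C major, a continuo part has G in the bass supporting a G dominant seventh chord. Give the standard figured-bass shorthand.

G is the root of G dominant seventh, so the chord is in root position.
A seventh chord in root position is figured 7/5/3, conventionally abbreviated 7.

7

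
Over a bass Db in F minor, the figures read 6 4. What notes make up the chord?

A fourth above Db in this key is G.
A sixth above Db in this key is Bb.
Together with the bass Db, this spells G diminished in second inversion.

Db, G, Bb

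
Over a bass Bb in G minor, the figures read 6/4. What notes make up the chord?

Bb, Eb, G

A fourth above Bb in this key is Eb.
A sixth above Bb in this key is G.
Together with the bass Bb, this spells Eb major in second inversion.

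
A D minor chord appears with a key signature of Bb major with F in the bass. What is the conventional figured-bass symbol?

F is the third of D minor, so the chord is in first inversion.
A triad in first inversion is figured 6/3, conventionally abbreviated 6.

6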